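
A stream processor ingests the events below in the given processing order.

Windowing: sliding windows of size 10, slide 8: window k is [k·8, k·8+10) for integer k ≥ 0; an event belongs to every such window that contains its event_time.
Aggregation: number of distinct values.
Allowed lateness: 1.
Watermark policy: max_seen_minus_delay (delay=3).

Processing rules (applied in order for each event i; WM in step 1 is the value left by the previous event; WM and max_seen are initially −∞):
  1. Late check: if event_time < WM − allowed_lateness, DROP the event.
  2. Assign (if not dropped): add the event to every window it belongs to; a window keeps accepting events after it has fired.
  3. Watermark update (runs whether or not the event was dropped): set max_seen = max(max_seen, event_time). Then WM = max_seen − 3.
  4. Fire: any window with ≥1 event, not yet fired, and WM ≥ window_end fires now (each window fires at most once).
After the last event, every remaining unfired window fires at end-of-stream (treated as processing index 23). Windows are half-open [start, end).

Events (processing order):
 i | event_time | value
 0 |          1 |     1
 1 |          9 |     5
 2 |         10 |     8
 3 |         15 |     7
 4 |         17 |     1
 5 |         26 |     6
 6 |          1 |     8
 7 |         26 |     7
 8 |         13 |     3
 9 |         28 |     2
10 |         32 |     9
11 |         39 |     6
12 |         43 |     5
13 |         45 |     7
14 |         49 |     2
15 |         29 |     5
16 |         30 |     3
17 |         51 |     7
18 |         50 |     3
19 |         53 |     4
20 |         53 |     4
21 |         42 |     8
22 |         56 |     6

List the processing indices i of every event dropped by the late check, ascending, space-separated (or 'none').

6 8 15 16 21

i=0 t=1 v=1: → [0,10); WM=-2
i=1 t=9 v=5: → [8,18),[0,10); WM=6
i=2 t=10 v=8: → [8,18); WM=7
i=3 t=15 v=7: → [8,18); WM=12; [0,10) fires=2
i=4 t=17 v=1: → [16,26),[8,18); WM=14
i=5 t=26 v=6: → [24,34); WM=23; [8,18) fires=4
i=6 t=1 v=8: DROP (t<23-1); WM=23
i=7 t=26 v=7: → [24,34); WM=23
i=8 t=13 v=3: DROP (t<23-1); WM=23
i=9 t=28 v=2: → [24,34); WM=25
i=10 t=32 v=9: → [32,42),[24,34); WM=29; [16,26) fires=1
i=11 t=39 v=6: → [32,42); WM=36; [24,34) fires=4
i=12 t=43 v=5: → [40,50); WM=40
i=13 t=45 v=7: → [40,50); WM=42; [32,42) fires=2
i=14 t=49 v=2: → [48,58),[40,50); WM=46
i=15 t=29 v=5: DROP (t<46-1); WM=46
i=16 t=30 v=3: DROP (t<46-1); WM=46
i=17 t=51 v=7: → [48,58); WM=48
i=18 t=50 v=3: → [48,58); WM=48
i=19 t=53 v=4: → [48,58); WM=50; [40,50) fires=3
i=20 t=53 v=4: → [48,58); WM=50
i=21 t=42 v=8: DROP (t<50-1); WM=50
i=22 t=56 v=6: → [56,66),[48,58); WM=53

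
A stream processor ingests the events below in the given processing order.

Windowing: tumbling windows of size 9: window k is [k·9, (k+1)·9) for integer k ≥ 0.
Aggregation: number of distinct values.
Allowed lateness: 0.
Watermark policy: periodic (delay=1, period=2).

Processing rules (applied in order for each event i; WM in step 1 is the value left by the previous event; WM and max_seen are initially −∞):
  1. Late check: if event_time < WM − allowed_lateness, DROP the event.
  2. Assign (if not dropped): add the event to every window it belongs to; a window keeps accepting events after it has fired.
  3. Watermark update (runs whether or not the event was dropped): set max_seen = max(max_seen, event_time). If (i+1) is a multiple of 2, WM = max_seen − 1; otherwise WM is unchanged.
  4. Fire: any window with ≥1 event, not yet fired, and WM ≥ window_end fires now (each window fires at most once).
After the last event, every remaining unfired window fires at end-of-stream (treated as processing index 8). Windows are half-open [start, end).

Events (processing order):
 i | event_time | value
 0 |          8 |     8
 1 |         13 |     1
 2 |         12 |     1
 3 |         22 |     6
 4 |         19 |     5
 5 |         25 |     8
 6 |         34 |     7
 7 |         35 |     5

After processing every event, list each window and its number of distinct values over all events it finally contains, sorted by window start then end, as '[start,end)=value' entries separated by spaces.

i=0 t=8 v=8: → [0,9); WM=−∞
i=1 t=13 v=1: → [9,18); WM=12; [0,9) fires=1
i=2 t=12 v=1: → [9,18); WM=12
i=3 t=22 v=6: → [18,27); WM=21; [9,18) fires=1
i=4 t=19 v=5: DROP (t<21-0); WM=21
i=5 t=25 v=8: → [18,27); WM=24
i=6 t=34 v=7: → [27,36); WM=24
i=7 t=35 v=5: → [27,36); WM=34; [18,27) fires=2

[0,9)=1 [9,18)=1 [18,27)=2 [27,36)=2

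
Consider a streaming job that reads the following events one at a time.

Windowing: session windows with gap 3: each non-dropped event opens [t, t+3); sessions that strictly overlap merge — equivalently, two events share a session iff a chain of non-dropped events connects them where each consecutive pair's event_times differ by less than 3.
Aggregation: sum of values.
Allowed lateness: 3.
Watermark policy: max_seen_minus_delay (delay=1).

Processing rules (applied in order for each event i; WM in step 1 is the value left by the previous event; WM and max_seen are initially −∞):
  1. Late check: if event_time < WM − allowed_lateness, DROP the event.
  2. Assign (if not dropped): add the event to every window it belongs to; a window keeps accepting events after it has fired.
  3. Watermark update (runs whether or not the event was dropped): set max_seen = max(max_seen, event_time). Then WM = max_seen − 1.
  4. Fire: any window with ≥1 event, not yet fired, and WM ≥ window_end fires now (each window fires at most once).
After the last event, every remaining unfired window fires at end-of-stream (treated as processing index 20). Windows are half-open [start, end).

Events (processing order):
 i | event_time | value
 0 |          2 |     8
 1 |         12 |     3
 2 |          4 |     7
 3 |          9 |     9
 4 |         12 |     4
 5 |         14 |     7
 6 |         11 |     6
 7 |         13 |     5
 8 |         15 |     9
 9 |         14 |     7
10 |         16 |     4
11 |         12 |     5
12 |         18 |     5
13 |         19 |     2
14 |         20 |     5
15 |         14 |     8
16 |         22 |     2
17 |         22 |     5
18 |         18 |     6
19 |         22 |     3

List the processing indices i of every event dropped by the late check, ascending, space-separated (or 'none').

i=0 t=2 v=8: → [2,5); WM=1
i=1 t=12 v=3: → [12,15); WM=11
i=2 t=4 v=7: DROP (t<11-3); WM=11
i=3 t=9 v=9: → [9,12); WM=11
i=4 t=12 v=4: → [12,15); WM=11
i=5 t=14 v=7: → [12,17); WM=13
i=6 t=11 v=6: → [9,17); WM=13
i=7 t=13 v=5: → [9,17); WM=13
i=8 t=15 v=9: → [9,18); WM=14
i=9 t=14 v=7: → [9,18); WM=14
i=10 t=16 v=4: → [9,19); WM=15
i=11 t=12 v=5: → [9,19); WM=15
i=12 t=18 v=5: → [9,21); WM=17
i=13 t=19 v=2: → [9,22); WM=18
i=14 t=20 v=5: → [9,23); WM=19
i=15 t=14 v=8: DROP (t<19-3); WM=19
i=16 t=22 v=2: → [9,25); WM=21
i=17 t=22 v=5: → [9,25); WM=21
i=18 t=18 v=6: → [9,25); WM=21
i=19 t=22 v=3: → [9,25); WM=21

2 15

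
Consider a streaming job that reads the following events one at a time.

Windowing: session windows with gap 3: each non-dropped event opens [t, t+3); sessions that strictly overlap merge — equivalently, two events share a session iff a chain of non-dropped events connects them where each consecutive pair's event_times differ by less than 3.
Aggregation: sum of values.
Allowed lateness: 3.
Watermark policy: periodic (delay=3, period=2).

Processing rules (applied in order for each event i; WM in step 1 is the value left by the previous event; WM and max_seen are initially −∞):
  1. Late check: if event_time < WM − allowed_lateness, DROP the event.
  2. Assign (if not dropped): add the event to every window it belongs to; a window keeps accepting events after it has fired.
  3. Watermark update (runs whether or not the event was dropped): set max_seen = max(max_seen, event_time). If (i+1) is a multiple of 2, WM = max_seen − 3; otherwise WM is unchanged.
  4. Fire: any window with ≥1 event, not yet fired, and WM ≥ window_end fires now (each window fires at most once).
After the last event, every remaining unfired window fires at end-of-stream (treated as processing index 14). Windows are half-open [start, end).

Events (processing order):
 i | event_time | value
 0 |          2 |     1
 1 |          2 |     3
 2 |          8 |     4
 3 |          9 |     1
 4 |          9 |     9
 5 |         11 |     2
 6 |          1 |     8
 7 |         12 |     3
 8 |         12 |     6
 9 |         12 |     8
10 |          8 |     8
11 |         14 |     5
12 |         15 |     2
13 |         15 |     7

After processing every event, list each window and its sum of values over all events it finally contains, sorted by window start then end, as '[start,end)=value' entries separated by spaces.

i=0 t=2 v=1: → [2,5); WM=−∞
i=1 t=2 v=3: → [2,5); WM=-1
i=2 t=8 v=4: → [8,11); WM=-1
i=3 t=9 v=1: → [8,12); WM=6
i=4 t=9 v=9: → [8,12); WM=6
i=5 t=11 v=2: → [8,14); WM=8
i=6 t=1 v=8: DROP (t<8-3); WM=8
i=7 t=12 v=3: → [8,15); WM=9
i=8 t=12 v=6: → [8,15); WM=9
i=9 t=12 v=8: → [8,15); WM=9
i=10 t=8 v=8: → [8,15); WM=9
i=11 t=14 v=5: → [8,17); WM=11
i=12 t=15 v=2: → [8,18); WM=11
i=13 t=15 v=7: → [8,18); WM=12

[2,5)=4 [8,18)=55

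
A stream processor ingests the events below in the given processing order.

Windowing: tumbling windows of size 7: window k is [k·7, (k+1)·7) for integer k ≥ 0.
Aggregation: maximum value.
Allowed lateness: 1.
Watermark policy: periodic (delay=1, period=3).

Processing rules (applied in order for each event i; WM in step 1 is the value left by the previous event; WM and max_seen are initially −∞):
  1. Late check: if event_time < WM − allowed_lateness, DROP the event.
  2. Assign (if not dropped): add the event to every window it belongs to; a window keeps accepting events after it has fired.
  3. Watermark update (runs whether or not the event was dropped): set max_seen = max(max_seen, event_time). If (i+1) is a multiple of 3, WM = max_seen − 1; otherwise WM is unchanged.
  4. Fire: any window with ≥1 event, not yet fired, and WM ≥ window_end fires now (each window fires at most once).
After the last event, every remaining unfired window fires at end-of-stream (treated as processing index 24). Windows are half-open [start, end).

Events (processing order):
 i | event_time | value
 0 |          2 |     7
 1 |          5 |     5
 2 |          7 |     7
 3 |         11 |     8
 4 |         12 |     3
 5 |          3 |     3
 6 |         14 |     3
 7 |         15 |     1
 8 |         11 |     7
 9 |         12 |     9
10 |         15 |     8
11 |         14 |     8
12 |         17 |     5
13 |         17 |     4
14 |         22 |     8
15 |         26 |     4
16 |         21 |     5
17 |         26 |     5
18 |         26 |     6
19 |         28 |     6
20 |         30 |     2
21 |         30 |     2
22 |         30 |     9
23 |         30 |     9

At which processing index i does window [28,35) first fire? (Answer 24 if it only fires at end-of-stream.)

i=0 t=2 v=7: → [0,7); WM=−∞
i=1 t=5 v=5: → [0,7); WM=−∞
i=2 t=7 v=7: → [7,14); WM=6
i=3 t=11 v=8: → [7,14); WM=6
i=4 t=12 v=3: → [7,14); WM=6
i=5 t=3 v=3: DROP (t<6-1); WM=11; [0,7) fires=7
i=6 t=14 v=3: → [14,21); WM=11
i=7 t=15 v=1: → [14,21); WM=11
i=8 t=11 v=7: → [7,14); WM=14; [7,14) fires=8
i=9 t=12 v=9: DROP (t<14-1); WM=14
i=10 t=15 v=8: → [14,21); WM=14
i=11 t=14 v=8: → [14,21); WM=14
i=12 t=17 v=5: → [14,21); WM=14
i=13 t=17 v=4: → [14,21); WM=14
i=14 t=22 v=8: → [21,28); WM=21; [14,21) fires=8
i=15 t=26 v=4: → [21,28); WM=21
i=16 t=21 v=5: → [21,28); WM=21
i=17 t=26 v=5: → [21,28); WM=25
i=18 t=26 v=6: → [21,28); WM=25
i=19 t=28 v=6: → [28,35); WM=25
i=20 t=30 v=2: → [28,35); WM=29; [21,28) fires=8
i=21 t=30 v=2: → [28,35); WM=29
i=22 t=30 v=9: → [28,35); WM=29
i=23 t=30 v=9: → [28,35); WM=29

24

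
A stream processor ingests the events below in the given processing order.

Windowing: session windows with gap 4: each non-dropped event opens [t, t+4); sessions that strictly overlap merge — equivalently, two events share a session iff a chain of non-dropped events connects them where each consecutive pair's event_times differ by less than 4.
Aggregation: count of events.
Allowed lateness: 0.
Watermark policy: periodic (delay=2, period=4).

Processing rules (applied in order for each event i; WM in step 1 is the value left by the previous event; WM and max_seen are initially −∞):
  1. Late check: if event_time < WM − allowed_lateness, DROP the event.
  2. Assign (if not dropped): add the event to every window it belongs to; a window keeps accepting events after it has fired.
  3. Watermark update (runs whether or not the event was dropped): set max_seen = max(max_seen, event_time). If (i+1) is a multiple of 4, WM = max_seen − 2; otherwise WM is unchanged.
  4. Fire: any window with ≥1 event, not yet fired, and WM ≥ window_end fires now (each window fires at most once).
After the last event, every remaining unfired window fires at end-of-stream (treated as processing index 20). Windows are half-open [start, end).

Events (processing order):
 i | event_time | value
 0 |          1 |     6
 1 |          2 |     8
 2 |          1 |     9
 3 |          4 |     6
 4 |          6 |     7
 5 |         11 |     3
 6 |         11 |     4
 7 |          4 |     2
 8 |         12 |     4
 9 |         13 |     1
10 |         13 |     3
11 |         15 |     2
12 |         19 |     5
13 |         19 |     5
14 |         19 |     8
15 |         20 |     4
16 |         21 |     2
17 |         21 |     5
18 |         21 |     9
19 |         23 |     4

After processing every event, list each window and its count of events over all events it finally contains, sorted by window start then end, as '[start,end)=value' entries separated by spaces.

[1,10)=6 [11,19)=6 [19,27)=8

i=0 t=1 v=6: → [1,5); WM=−∞
i=1 t=2 v=8: → [1,6); WM=−∞
i=2 t=1 v=9: → [1,6); WM=−∞
i=3 t=4 v=6: → [1,8); WM=2
i=4 t=6 v=7: → [1,10); WM=2
i=5 t=11 v=3: → [11,15); WM=2
i=6 t=11 v=4: → [11,15); WM=2
i=7 t=4 v=2: → [1,10); WM=9
i=8 t=12 v=4: → [11,16); WM=9
i=9 t=13 v=1: → [11,17); WM=9
i=10 t=13 v=3: → [11,17); WM=9
i=11 t=15 v=2: → [11,19); WM=13
i=12 t=19 v=5: → [19,23); WM=13
i=13 t=19 v=5: → [19,23); WM=13
i=14 t=19 v=8: → [19,23); WM=13
i=15 t=20 v=4: → [19,24); WM=18
i=16 t=21 v=2: → [19,25); WM=18
i=17 t=21 v=5: → [19,25); WM=18
i=18 t=21 v=9: → [19,25); WM=18
i=19 t=23 v=4: → [19,27); WM=21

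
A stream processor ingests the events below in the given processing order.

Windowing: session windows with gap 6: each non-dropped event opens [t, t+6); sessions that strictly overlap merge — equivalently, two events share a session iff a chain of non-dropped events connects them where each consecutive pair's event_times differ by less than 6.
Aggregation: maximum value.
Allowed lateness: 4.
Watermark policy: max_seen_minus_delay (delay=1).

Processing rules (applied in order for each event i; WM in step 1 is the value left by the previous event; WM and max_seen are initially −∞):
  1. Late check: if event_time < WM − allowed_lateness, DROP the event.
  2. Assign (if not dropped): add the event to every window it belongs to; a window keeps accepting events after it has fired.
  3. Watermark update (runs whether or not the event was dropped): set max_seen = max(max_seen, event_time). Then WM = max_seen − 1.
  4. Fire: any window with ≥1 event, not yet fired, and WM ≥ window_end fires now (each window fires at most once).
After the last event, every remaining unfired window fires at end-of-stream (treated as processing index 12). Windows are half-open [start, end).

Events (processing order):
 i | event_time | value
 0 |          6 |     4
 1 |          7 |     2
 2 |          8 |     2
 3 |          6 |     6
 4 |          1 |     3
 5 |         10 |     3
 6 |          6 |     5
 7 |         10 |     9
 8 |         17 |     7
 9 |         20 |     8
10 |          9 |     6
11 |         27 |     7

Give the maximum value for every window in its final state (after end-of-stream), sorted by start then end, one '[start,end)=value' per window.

[6,16)=9 [17,26)=8 [27,33)=7

i=0 t=6 v=4: → [6,12); WM=5
i=1 t=7 v=2: → [6,13); WM=6
i=2 t=8 v=2: → [6,14); WM=7
i=3 t=6 v=6: → [6,14); WM=7
i=4 t=1 v=3: DROP (t<7-4); WM=7
i=5 t=10 v=3: → [6,16); WM=9
i=6 t=6 v=5: → [6,16); WM=9
i=7 t=10 v=9: → [6,16); WM=9
i=8 t=17 v=7: → [17,23); WM=16
i=9 t=20 v=8: → [17,26); WM=19
i=10 t=9 v=6: DROP (t<19-4); WM=19
i=11 t=27 v=7: → [27,33); WM=26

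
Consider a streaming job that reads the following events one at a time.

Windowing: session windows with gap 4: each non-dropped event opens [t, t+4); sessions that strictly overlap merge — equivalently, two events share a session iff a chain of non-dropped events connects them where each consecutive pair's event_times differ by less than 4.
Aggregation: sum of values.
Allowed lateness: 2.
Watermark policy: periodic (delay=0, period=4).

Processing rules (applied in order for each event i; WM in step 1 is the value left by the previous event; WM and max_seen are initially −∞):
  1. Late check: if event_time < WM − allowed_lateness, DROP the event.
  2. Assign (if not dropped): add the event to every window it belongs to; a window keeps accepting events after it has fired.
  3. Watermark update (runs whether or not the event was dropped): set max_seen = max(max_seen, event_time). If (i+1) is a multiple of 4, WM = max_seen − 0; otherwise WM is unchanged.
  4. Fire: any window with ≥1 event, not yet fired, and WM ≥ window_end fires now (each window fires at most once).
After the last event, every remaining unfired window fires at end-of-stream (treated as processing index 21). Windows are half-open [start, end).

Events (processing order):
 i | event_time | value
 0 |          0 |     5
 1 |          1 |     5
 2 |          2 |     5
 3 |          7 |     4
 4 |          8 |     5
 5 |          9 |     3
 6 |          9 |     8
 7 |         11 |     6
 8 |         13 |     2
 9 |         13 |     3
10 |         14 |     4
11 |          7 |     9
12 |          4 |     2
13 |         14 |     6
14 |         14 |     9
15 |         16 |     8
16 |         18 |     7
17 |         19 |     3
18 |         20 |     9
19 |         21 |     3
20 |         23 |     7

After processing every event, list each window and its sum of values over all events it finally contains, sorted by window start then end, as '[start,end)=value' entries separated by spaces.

[0,6)=15 [7,27)=87

i=0 t=0 v=5: → [0,4); WM=−∞
i=1 t=1 v=5: → [0,5); WM=−∞
i=2 t=2 v=5: → [0,6); WM=−∞
i=3 t=7 v=4: → [7,11); WM=7
i=4 t=8 v=5: → [7,12); WM=7
i=5 t=9 v=3: → [7,13); WM=7
i=6 t=9 v=8: → [7,13); WM=7
i=7 t=11 v=6: → [7,15); WM=11
i=8 t=13 v=2: → [7,17); WM=11
i=9 t=13 v=3: → [7,17); WM=11
i=10 t=14 v=4: → [7,18); WM=11
i=11 t=7 v=9: DROP (t<11-2); WM=14
i=12 t=4 v=2: DROP (t<14-2); WM=14
i=13 t=14 v=6: → [7,18); WM=14
i=14 t=14 v=9: → [7,18); WM=14
i=15 t=16 v=8: → [7,20); WM=16
i=16 t=18 v=7: → [7,22); WM=16
i=17 t=19 v=3: → [7,23); WM=16
i=18 t=20 v=9: → [7,24); WM=16
i=19 t=21 v=3: → [7,25); WM=21
i=20 t=23 v=7: → [7,27); WM=21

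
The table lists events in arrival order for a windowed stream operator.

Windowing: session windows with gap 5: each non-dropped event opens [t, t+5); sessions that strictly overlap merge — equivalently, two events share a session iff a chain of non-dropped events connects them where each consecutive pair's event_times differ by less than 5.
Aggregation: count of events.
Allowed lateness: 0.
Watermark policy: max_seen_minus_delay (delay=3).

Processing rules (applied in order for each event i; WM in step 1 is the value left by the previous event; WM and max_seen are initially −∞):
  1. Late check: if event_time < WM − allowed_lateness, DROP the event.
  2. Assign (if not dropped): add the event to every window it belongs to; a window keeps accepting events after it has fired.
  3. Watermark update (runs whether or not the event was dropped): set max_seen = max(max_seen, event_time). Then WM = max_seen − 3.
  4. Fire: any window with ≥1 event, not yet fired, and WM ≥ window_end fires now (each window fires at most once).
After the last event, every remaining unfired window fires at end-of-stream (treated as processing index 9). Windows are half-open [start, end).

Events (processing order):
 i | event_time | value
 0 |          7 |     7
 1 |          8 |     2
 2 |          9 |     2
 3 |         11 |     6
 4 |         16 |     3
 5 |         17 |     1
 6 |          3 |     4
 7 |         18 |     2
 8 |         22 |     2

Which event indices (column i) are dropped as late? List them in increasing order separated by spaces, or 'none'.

i=0 t=7 v=7: → [7,12); WM=4
i=1 t=8 v=2: → [7,13); WM=5
i=2 t=9 v=2: → [7,14); WM=6
i=3 t=11 v=6: → [7,16); WM=8
i=4 t=16 v=3: → [16,21); WM=13
i=5 t=17 v=1: → [16,22); WM=14
i=6 t=3 v=4: DROP (t<14-0); WM=14
i=7 t=18 v=2: → [16,23); WM=15
i=8 t=22 v=2: → [16,27); WM=19

6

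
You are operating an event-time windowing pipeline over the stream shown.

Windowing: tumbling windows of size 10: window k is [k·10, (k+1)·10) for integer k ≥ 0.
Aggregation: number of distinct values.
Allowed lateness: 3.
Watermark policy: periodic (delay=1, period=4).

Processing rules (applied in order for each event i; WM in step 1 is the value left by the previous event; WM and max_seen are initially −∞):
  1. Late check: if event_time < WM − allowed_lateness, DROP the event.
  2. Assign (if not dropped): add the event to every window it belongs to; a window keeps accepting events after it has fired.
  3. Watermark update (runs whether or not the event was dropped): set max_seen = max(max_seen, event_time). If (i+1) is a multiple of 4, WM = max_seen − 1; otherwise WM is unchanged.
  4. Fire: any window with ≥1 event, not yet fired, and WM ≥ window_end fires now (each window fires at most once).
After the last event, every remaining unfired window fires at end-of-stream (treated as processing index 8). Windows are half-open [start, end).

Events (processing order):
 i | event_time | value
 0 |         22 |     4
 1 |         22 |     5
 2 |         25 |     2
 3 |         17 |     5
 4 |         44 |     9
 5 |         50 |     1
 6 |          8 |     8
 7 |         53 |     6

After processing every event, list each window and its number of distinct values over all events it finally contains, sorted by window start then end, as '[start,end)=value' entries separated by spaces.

i=0 t=22 v=4: → [20,30); WM=−∞
i=1 t=22 v=5: → [20,30); WM=−∞
i=2 t=25 v=2: → [20,30); WM=−∞
i=3 t=17 v=5: → [10,20); WM=24; [10,20) fires=1
i=4 t=44 v=9: → [40,50); WM=24
i=5 t=50 v=1: → [50,60); WM=24
i=6 t=8 v=8: DROP (t<24-3); WM=24
i=7 t=53 v=6: → [50,60); WM=52; [20,30) fires=3 [40,50) fires=1

[10,20)=1 [20,30)=3 [40,50)=1 [50,60)=2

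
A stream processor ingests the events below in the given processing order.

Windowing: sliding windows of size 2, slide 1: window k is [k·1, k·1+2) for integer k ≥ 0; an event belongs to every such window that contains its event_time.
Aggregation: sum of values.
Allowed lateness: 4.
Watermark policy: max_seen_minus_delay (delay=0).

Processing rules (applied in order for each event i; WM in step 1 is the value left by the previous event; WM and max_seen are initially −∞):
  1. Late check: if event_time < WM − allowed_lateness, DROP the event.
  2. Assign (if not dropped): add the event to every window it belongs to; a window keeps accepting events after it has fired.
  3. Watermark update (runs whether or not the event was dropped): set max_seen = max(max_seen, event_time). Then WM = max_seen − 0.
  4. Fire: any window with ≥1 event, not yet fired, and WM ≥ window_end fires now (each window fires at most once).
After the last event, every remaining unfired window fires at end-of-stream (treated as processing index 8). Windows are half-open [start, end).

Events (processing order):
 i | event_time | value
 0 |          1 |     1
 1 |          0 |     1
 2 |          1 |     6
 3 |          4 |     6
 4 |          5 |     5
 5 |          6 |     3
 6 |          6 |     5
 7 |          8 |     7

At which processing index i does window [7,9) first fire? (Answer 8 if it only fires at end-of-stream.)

8

i=0 t=1 v=1: → [1,3),[0,2); WM=1
i=1 t=0 v=1: → [0,2); WM=1
i=2 t=1 v=6: → [1,3),[0,2); WM=1
i=3 t=4 v=6: → [4,6),[3,5); WM=4; [0,2) fires=8 [1,3) fires=7
i=4 t=5 v=5: → [5,7),[4,6); WM=5; [3,5) fires=6
i=5 t=6 v=3: → [6,8),[5,7); WM=6; [4,6) fires=11
i=6 t=6 v=5: → [6,8),[5,7); WM=6
i=7 t=8 v=7: → [8,10),[7,9); WM=8; [5,7) fires=13 [6,8) fires=8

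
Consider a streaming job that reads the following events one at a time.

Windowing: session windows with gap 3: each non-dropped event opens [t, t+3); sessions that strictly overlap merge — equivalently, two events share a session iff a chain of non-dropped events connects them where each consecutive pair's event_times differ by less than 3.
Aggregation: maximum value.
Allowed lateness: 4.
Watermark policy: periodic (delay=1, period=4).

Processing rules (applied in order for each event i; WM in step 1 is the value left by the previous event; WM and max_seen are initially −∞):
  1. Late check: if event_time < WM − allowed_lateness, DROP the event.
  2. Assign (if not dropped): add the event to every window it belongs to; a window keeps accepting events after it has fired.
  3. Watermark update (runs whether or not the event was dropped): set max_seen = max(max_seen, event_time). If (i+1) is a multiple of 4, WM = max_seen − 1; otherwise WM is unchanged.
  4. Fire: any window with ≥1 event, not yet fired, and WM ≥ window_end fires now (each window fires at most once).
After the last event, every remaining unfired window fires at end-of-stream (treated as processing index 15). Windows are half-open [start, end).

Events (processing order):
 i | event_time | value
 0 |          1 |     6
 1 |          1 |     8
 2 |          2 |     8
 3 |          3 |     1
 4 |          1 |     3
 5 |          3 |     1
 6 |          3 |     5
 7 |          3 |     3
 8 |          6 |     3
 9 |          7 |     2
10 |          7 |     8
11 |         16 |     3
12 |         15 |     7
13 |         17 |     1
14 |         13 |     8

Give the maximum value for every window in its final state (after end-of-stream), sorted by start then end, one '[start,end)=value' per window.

i=0 t=1 v=6: → [1,4); WM=−∞
i=1 t=1 v=8: → [1,4); WM=−∞
i=2 t=2 v=8: → [1,5); WM=−∞
i=3 t=3 v=1: → [1,6); WM=2
i=4 t=1 v=3: → [1,6); WM=2
i=5 t=3 v=1: → [1,6); WM=2
i=6 t=3 v=5: → [1,6); WM=2
i=7 t=3 v=3: → [1,6); WM=2
i=8 t=6 v=3: → [6,9); WM=2
i=9 t=7 v=2: → [6,10); WM=2
i=10 t=7 v=8: → [6,10); WM=2
i=11 t=16 v=3: → [16,19); WM=15
i=12 t=15 v=7: → [15,19); WM=15
i=13 t=17 v=1: → [15,20); WM=15
i=14 t=13 v=8: → [13,20); WM=15

[1,6)=8 [6,10)=8 [13,20)=8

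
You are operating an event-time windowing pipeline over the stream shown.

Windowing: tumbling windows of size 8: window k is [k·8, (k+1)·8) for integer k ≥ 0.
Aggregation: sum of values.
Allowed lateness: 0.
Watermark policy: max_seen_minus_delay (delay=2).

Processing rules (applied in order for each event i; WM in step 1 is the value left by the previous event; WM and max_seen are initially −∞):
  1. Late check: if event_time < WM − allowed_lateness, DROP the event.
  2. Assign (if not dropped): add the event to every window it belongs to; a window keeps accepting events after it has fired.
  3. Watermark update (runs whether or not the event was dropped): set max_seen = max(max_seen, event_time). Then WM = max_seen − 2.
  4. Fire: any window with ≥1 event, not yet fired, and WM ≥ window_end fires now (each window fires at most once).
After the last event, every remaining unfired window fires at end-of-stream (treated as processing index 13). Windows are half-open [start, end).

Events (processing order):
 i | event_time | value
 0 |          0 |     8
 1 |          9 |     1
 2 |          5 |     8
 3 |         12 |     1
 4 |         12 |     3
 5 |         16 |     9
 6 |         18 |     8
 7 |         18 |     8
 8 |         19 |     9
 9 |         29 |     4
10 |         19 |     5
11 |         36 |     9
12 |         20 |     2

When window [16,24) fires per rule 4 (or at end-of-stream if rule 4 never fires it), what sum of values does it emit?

34

i=0 t=0 v=8: → [0,8); WM=-2
i=1 t=9 v=1: → [8,16); WM=7
i=2 t=5 v=8: DROP (t<7-0); WM=7
i=3 t=12 v=1: → [8,16); WM=10; [0,8) fires=8
i=4 t=12 v=3: → [8,16); WM=10
i=5 t=16 v=9: → [16,24); WM=14
i=6 t=18 v=8: → [16,24); WM=16; [8,16) fires=5
i=7 t=18 v=8: → [16,24); WM=16
i=8 t=19 v=9: → [16,24); WM=17
i=9 t=29 v=4: → [24,32); WM=27; [16,24) fires=34
i=10 t=19 v=5: DROP (t<27-0); WM=27
i=11 t=36 v=9: → [32,40); WM=34; [24,32) fires=4
i=12 t=20 v=2: DROP (t<34-0); WM=34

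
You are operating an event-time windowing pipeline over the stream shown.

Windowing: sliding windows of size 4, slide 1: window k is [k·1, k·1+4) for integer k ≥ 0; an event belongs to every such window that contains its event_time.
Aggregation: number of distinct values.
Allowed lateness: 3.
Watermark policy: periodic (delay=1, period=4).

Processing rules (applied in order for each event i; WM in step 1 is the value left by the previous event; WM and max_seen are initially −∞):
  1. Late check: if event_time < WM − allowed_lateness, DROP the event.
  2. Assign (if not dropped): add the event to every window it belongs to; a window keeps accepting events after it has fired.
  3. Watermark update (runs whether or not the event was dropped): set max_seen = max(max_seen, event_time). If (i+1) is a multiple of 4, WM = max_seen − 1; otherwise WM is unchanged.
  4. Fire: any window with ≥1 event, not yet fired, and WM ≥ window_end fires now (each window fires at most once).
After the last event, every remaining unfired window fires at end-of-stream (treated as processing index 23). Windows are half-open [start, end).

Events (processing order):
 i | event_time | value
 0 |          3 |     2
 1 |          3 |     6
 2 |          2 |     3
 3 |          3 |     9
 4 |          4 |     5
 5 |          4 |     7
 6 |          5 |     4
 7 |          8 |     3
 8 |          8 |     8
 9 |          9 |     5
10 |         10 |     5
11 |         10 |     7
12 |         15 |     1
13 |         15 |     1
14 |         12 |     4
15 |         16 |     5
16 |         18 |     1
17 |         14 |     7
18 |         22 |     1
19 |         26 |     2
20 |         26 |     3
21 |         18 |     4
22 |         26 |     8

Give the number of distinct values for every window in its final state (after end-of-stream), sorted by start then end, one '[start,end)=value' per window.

i=0 t=3 v=2: → [3,7),[2,6),[1,5),[0,4); WM=−∞
i=1 t=3 v=6: → [3,7),[2,6),[1,5),[0,4); WM=−∞
i=2 t=2 v=3: → [2,6),[1,5),[0,4); WM=−∞
i=3 t=3 v=9: → [3,7),[2,6),[1,5),[0,4); WM=2
i=4 t=4 v=5: → [4,8),[3,7),[2,6),[1,5); WM=2
i=5 t=4 v=7: → [4,8),[3,7),[2,6),[1,5); WM=2
i=6 t=5 v=4: → [5,9),[4,8),[3,7),[2,6); WM=2
i=7 t=8 v=3: → [8,12),[7,11),[6,10),[5,9); WM=7; [0,4) fires=4 [1,5) fires=6 [2,6) fires=7 [3,7) fires=6
i=8 t=8 v=8: → [8,12),[7,11),[6,10),[5,9); WM=7
i=9 t=9 v=5: → [9,13),[8,12),[7,11),[6,10); WM=7
i=10 t=10 v=5: → [10,14),[9,13),[8,12),[7,11); WM=7
i=11 t=10 v=7: → [10,14),[9,13),[8,12),[7,11); WM=9; [4,8) fires=3 [5,9) fires=3
i=12 t=15 v=1: → [15,19),[14,18),[13,17),[12,16); WM=9
i=13 t=15 v=1: → [15,19),[14,18),[13,17),[12,16); WM=9
i=14 t=12 v=4: → [12,16),[11,15),[10,14),[9,13); WM=9
i=15 t=16 v=5: → [16,20),[15,19),[14,18),[13,17); WM=15; [6,10) fires=3 [7,11) fires=4 [8,12) fires=4 [9,13) fires=3 [10,14) fires=3 [11,15) fires=1
i=16 t=18 v=1: → [18,22),[17,21),[16,20),[15,19); WM=15
i=17 t=14 v=7: → [14,18),[13,17),[12,16),[11,15); WM=15
i=18 t=22 v=1: → [22,26),[21,25),[20,24),[19,23); WM=15
i=19 t=26 v=2: → [26,30),[25,29),[24,28),[23,27); WM=25; [12,16) fires=3 [13,17) fires=3 [14,18) fires=3 [15,19) fires=2 [16,20) fires=2 [17,21) fires=1 [18,22) fires=1 [19,23) fires=1 [20,24) fires=1 [21,25) fires=1
i=20 t=26 v=3: → [26,30),[25,29),[24,28),[23,27); WM=25
i=21 t=18 v=4: DROP (t<25-3); WM=25
i=22 t=26 v=8: → [26,30),[25,29),[24,28),[23,27); WM=25

[0,4)=4 [1,5)=6 [2,6)=7 [3,7)=6 [4,8)=3 [5,9)=3 [6,10)=3 [7,11)=4 [8,12)=4 [9,13)=3 [10,14)=3 [11,15)=2 [12,16)=3 [13,17)=3 [14,18)=3 [15,19)=2 [16,20)=2 [17,21)=1 [18,22)=1 [19,23)=1 [20,24)=1 [21,25)=1 [22,26)=1 [23,27)=3 [24,28)=3 [25,29)=3 [26,30)=3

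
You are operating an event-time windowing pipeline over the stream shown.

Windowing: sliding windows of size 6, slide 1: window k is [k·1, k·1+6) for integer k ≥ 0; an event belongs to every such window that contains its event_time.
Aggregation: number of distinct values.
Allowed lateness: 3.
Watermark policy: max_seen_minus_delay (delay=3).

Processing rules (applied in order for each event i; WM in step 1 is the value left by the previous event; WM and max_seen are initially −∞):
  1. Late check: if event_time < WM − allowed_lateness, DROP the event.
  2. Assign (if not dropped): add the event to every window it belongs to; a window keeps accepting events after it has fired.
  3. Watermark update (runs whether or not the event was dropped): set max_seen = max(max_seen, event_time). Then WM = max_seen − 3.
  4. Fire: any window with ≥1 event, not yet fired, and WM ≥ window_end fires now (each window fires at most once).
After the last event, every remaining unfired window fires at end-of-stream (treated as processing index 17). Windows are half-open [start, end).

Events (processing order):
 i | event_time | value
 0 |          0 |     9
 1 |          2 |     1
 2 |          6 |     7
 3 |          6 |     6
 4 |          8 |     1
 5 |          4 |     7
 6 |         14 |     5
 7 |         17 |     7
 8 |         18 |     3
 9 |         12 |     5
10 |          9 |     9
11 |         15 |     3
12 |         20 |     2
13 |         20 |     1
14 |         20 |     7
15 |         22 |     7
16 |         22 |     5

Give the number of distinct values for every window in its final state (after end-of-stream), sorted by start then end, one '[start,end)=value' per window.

i=0 t=0 v=9: → [0,6); WM=-3
i=1 t=2 v=1: → [2,8),[1,7),[0,6); WM=-1
i=2 t=6 v=7: → [6,12),[5,11),[4,10),[3,9),[2,8),[1,7); WM=3
i=3 t=6 v=6: → [6,12),[5,11),[4,10),[3,9),[2,8),[1,7); WM=3
i=4 t=8 v=1: → [8,14),[7,13),[6,12),[5,11),[4,10),[3,9); WM=5
i=5 t=4 v=7: → [4,10),[3,9),[2,8),[1,7),[0,6); WM=5
i=6 t=14 v=5: → [14,20),[13,19),[12,18),[11,17),[10,16),[9,15); WM=11; [0,6) fires=3 [1,7) fires=3 [2,8) fires=3 [3,9) fires=3 [4,10) fires=3 [5,11) fires=3
i=7 t=17 v=7: → [17,23),[16,22),[15,21),[14,20),[13,19),[12,18); WM=14; [6,12) fires=3 [7,13) fires=1 [8,14) fires=1
i=8 t=18 v=3: → [18,24),[17,23),[16,22),[15,21),[14,20),[13,19); WM=15; [9,15) fires=1
i=9 t=12 v=5: → [12,18),[11,17),[10,16),[9,15),[8,14),[7,13); WM=15
i=10 t=9 v=9: DROP (t<15-3); WM=15
i=11 t=15 v=3: → [15,21),[14,20),[13,19),[12,18),[11,17),[10,16); WM=15
i=12 t=20 v=2: → [20,26),[19,25),[18,24),[17,23),[16,22),[15,21); WM=17; [10,16) fires=2 [11,17) fires=2
i=13 t=20 v=1: → [20,26),[19,25),[18,24),[17,23),[16,22),[15,21); WM=17
i=14 t=20 v=7: → [20,26),[19,25),[18,24),[17,23),[16,22),[15,21); WM=17
i=15 t=22 v=7: → [22,28),[21,27),[20,26),[19,25),[18,24),[17,23); WM=19; [12,18) fires=3 [13,19) fires=3
i=16 t=22 v=5: → [22,28),[21,27),[20,26),[19,25),[18,24),[17,23); WM=19

[0,6)=3 [1,7)=3 [2,8)=3 [3,9)=3 [4,10)=3 [5,11)=3 [6,12)=3 [7,13)=2 [8,14)=2 [9,15)=1 [10,16)=2 [11,17)=2 [12,18)=3 [13,19)=3 [14,20)=3 [15,21)=4 [16,22)=4 [17,23)=5 [18,24)=5 [19,25)=4 [20,26)=4 [21,27)=2 [22,28)=2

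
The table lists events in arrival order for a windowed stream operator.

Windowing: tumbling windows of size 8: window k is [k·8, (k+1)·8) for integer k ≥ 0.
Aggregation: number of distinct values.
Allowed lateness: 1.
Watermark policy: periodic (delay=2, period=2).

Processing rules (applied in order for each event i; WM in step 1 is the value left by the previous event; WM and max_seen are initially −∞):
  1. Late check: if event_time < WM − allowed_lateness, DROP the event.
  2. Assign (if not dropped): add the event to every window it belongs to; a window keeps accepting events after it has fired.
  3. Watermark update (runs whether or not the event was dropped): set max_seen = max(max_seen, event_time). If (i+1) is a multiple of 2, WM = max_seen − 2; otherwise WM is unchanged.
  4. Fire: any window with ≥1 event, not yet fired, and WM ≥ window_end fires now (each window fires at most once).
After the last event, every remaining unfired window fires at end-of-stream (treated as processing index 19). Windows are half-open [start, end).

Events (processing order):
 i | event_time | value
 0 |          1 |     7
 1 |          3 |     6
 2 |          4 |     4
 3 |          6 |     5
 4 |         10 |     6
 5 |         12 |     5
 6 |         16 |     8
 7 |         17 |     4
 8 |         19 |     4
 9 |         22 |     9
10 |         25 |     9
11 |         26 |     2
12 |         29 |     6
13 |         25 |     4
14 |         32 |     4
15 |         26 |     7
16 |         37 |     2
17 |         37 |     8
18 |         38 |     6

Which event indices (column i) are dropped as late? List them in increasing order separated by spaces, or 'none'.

none

i=0 t=1 v=7: → [0,8); WM=−∞
i=1 t=3 v=6: → [0,8); WM=1
i=2 t=4 v=4: → [0,8); WM=1
i=3 t=6 v=5: → [0,8); WM=4
i=4 t=10 v=6: → [8,16); WM=4
i=5 t=12 v=5: → [8,16); WM=10; [0,8) fires=4
i=6 t=16 v=8: → [16,24); WM=10
i=7 t=17 v=4: → [16,24); WM=15
i=8 t=19 v=4: → [16,24); WM=15
i=9 t=22 v=9: → [16,24); WM=20; [8,16) fires=2
i=10 t=25 v=9: → [24,32); WM=20
i=11 t=26 v=2: → [24,32); WM=24; [16,24) fires=3
i=12 t=29 v=6: → [24,32); WM=24
i=13 t=25 v=4: → [24,32); WM=27
i=14 t=32 v=4: → [32,40); WM=27
i=15 t=26 v=7: → [24,32); WM=30
i=16 t=37 v=2: → [32,40); WM=30
i=17 t=37 v=8: → [32,40); WM=35; [24,32) fires=5
i=18 t=38 v=6: → [32,40); WM=35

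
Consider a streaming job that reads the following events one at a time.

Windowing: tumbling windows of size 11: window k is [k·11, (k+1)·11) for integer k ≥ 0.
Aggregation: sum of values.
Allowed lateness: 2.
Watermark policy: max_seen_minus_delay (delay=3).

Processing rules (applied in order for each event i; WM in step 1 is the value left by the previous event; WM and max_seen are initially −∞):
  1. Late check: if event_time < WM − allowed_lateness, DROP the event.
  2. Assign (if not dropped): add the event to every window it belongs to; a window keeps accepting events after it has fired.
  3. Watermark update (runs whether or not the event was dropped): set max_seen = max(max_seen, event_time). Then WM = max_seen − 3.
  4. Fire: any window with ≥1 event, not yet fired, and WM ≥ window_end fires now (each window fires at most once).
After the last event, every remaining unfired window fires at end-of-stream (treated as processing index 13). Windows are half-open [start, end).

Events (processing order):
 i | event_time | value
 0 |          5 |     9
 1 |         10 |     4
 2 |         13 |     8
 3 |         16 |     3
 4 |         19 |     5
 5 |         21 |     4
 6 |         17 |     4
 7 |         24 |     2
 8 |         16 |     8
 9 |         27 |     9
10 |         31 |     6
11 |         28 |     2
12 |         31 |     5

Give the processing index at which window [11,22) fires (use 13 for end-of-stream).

9

i=0 t=5 v=9: → [0,11); WM=2
i=1 t=10 v=4: → [0,11); WM=7
i=2 t=13 v=8: → [11,22); WM=10
i=3 t=16 v=3: → [11,22); WM=13; [0,11) fires=13
i=4 t=19 v=5: → [11,22); WM=16
i=5 t=21 v=4: → [11,22); WM=18
i=6 t=17 v=4: → [11,22); WM=18
i=7 t=24 v=2: → [22,33); WM=21
i=8 t=16 v=8: DROP (t<21-2); WM=21
i=9 t=27 v=9: → [22,33); WM=24; [11,22) fires=24
i=10 t=31 v=6: → [22,33); WM=28
i=11 t=28 v=2: → [22,33); WM=28
i=12 t=31 v=5: → [22,33); WM=28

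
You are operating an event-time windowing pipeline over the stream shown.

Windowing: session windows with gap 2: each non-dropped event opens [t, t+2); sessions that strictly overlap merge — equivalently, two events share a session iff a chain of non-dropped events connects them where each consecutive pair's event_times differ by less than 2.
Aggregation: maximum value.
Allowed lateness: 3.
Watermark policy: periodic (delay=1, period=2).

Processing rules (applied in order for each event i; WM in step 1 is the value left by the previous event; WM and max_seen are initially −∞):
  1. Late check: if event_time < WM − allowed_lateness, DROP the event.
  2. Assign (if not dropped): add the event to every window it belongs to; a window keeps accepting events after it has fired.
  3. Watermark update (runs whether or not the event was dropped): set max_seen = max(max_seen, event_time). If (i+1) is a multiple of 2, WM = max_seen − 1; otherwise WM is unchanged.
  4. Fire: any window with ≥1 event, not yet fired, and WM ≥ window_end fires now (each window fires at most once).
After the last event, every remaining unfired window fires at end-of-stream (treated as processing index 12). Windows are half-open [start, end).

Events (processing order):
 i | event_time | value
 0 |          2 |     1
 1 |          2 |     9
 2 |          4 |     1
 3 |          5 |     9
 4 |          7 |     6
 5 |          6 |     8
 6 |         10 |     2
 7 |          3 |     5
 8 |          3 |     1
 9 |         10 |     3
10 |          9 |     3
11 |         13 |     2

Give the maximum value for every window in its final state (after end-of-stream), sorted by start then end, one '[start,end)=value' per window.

[2,9)=9 [9,12)=3 [13,15)=2

i=0 t=2 v=1: → [2,4); WM=−∞
i=1 t=2 v=9: → [2,4); WM=1
i=2 t=4 v=1: → [4,6); WM=1
i=3 t=5 v=9: → [4,7); WM=4
i=4 t=7 v=6: → [7,9); WM=4
i=5 t=6 v=8: → [4,9); WM=6
i=6 t=10 v=2: → [10,12); WM=6
i=7 t=3 v=5: → [2,9); WM=9
i=8 t=3 v=1: DROP (t<9-3); WM=9
i=9 t=10 v=3: → [10,12); WM=9
i=10 t=9 v=3: → [9,12); WM=9
i=11 t=13 v=2: → [13,15); WM=12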